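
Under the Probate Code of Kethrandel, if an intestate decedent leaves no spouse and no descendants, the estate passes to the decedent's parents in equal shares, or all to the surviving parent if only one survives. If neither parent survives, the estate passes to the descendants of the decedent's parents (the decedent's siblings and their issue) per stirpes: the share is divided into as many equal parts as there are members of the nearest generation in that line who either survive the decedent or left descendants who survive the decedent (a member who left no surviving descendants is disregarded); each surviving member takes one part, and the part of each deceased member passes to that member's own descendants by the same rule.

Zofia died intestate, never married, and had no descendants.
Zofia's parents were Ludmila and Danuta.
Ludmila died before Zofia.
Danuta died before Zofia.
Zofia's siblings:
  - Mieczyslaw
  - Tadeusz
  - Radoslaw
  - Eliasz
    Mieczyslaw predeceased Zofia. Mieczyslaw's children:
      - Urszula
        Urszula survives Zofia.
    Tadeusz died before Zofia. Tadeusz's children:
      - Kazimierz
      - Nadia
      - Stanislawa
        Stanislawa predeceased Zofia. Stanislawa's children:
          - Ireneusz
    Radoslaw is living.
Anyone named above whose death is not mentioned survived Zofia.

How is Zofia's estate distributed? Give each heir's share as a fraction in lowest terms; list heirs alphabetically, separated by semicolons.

Neither parent survives and there are no descendants, so the estate passes to Zofia's siblings and their issue per stirpes.
The estate is divided into 4 equal shares of 1/4 among Mieczyslaw, Tadeusz, Radoslaw, Eliasz.
Mieczyslaw predeceased; the 1/4 allotted to Mieczyslaw's branch passes to Mieczyslaw's issue by representation.
Urszula is the sole taker at this level and receives the full 1/4.
Tadeusz predeceased; the 1/4 allotted to Tadeusz's branch passes to Tadeusz's issue by representation.
The 1/4 is divided into 3 equal shares of 1/12 among Kazimierz, Nadia, Stanislawa.
Kazimierz is living and takes 1/12.
Nadia is living and takes 1/12.
Stanislawa predeceased; the 1/12 allotted to Stanislawa's branch passes to Stanislawa's issue by representation.
Ireneusz is the sole taker at this level and receives the full 1/12.
Radoslaw is living and takes 1/4.
Eliasz is living and takes 1/4.

Eliasz 1/4; Ireneusz 1/12; Kazimierz 1/12; Nadia 1/12; Radoslaw 1/4; Urszula 1/4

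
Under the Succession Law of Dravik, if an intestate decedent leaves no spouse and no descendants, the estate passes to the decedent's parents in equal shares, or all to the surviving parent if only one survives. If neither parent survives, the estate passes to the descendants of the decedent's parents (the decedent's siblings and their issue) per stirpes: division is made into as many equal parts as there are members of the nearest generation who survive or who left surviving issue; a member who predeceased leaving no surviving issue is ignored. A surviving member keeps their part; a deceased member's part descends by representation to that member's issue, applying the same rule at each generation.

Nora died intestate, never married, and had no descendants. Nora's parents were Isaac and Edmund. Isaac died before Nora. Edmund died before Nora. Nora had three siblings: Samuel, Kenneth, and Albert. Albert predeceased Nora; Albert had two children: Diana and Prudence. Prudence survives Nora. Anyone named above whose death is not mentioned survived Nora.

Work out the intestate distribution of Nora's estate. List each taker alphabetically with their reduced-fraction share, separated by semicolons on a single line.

Diana 1/6; Kenneth 1/3; Prudence 1/6; Samuel 1/3

Neither parent survives and there are no descendants, so the estate passes to Nora's siblings and their issue per stirpes.
The estate is divided into 3 equal shares of 1/3 among Samuel, Kenneth, Albert.
Samuel is living and takes 1/3.
Kenneth is living and takes 1/3.
Albert predeceased; the 1/3 allotted to Albert's branch passes to Albert's issue by representation.
The 1/3 is divided into 2 equal shares of 1/6 among Diana, Prudence.
Diana is living and takes 1/6.
Prudence is living and takes 1/6.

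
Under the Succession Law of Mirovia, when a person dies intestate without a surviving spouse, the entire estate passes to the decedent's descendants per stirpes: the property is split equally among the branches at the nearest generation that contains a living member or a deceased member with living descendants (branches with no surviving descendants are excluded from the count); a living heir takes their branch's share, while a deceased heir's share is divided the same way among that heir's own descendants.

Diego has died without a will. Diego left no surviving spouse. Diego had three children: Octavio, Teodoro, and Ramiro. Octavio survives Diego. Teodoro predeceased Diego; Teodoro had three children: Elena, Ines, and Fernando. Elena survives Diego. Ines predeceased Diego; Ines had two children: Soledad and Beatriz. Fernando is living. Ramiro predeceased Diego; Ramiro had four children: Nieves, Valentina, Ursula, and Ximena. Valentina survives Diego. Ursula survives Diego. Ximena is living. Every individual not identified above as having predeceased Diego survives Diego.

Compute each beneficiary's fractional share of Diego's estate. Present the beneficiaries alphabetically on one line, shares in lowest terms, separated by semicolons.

Beatriz 1/18; Elena 1/9; Fernando 1/9; Nieves 1/12; Octavio 1/3; Soledad 1/18; Ursula 1/12; Valentina 1/12; Ximena 1/12

There is no surviving spouse, so the entire estate passes to Diego's descendants per stirpes.
The estate is divided into 3 equal shares of 1/3 among Octavio, Teodoro, Ramiro.
Octavio is living and takes 1/3.
Teodoro predeceased; the 1/3 allotted to Teodoro's branch passes to Teodoro's issue by representation.
The 1/3 is divided into 3 equal shares of 1/9 among Elena, Ines, Fernando.
Elena is living and takes 1/9.
Ines predeceased; the 1/9 allotted to Ines's branch passes to Ines's issue by representation.
The 1/9 is divided into 2 equal shares of 1/18 among Soledad, Beatriz.
Soledad is living and takes 1/18.
Beatriz is living and takes 1/18.
Fernando is living and takes 1/9.
Ramiro predeceased; the 1/3 allotted to Ramiro's branch passes to Ramiro's issue by representation.
The 1/3 is divided into 4 equal shares of 1/12 among Nieves, Valentina, Ursula, Ximena.
Nieves is living and takes 1/12.
Valentina is living and takes 1/12.
Ursula is living and takes 1/12.
Ximena is living and takes 1/12.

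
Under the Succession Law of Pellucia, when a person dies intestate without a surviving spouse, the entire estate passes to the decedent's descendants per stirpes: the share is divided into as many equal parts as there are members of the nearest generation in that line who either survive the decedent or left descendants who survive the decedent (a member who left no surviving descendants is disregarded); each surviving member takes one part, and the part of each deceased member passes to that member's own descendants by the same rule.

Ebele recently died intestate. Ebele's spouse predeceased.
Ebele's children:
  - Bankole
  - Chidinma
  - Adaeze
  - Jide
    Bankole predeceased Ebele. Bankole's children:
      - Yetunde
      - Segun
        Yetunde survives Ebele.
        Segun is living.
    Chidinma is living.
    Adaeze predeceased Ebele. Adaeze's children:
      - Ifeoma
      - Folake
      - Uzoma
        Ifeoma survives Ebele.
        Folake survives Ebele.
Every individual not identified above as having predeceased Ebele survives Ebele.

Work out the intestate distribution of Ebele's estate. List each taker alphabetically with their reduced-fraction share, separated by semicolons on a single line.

Chidinma 1/4; Folake 1/12; Ifeoma 1/12; Jide 1/4; Segun 1/8; Uzoma 1/12; Yetunde 1/8

There is no surviving spouse, so the entire estate passes to Ebele's descendants per stirpes.
The estate is divided into 4 equal shares of 1/4 among Bankole, Chidinma, Adaeze, Jide.
Bankole predeceased; the 1/4 allotted to Bankole's branch passes to Bankole's issue by representation.
The 1/4 is divided into 2 equal shares of 1/8 among Yetunde, Segun.
Yetunde is living and takes 1/8.
Segun is living and takes 1/8.
Chidinma is living and takes 1/4.
Adaeze predeceased; the 1/4 allotted to Adaeze's branch passes to Adaeze's issue by representation.
The 1/4 is divided into 3 equal shares of 1/12 among Ifeoma, Folake, Uzoma.
Ifeoma is living and takes 1/12.
Folake is living and takes 1/12.
Uzoma is living and takes 1/12.
Jide is living and takes 1/4.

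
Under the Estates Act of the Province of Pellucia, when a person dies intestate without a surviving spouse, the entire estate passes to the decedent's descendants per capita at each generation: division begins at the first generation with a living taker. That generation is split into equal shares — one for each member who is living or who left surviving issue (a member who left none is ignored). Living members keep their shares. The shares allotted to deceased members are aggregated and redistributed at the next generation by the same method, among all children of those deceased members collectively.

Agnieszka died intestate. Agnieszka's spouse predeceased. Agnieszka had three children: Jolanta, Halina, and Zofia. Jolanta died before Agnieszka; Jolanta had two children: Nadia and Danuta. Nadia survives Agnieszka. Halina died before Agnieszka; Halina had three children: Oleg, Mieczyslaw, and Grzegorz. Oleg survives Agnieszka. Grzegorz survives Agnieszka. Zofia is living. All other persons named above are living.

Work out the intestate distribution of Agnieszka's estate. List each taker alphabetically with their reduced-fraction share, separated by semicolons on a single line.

There is no surviving spouse, so the entire estate passes to Agnieszka's descendants per capita at each generation.
At generation 1 (Jolanta, Halina, Zofia) there are 3 shares of (1)/3 = 1/3 each.
Living: Zofia — each takes 1/3.
Deceased: Jolanta and Halina. Their combined 2/3 is pooled and carried to generation 2.
At generation 2 (Nadia, Danuta, Oleg, Mieczyslaw, Grzegorz) there are 5 shares of (2/3)/5 = 2/15 each.
Living: Nadia, Danuta, Oleg, Mieczyslaw, and Grzegorz — each takes 2/15.

Danuta 2/15; Grzegorz 2/15; Mieczyslaw 2/15; Nadia 2/15; Oleg 2/15; Zofia 1/3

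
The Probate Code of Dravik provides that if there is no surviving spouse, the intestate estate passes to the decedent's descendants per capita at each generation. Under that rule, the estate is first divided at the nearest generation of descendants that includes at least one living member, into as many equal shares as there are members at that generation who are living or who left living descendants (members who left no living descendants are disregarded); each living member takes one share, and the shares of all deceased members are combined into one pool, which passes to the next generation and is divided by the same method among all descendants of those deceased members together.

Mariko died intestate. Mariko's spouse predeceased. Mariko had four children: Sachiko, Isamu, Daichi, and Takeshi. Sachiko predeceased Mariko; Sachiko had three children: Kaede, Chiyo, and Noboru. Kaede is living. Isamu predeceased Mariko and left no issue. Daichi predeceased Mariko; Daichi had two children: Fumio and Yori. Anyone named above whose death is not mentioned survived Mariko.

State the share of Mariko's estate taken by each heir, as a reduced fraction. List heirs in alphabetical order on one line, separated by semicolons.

Chiyo 2/15; Fumio 2/15; Kaede 2/15; Noboru 2/15; Takeshi 1/3; Yori 2/15

There is no surviving spouse, so the entire estate passes to Mariko's descendants per capita at each generation.
At generation 1 (Sachiko, Daichi, Takeshi) there are 3 shares of (1)/3 = 1/3 each.
Living: Takeshi — each takes 1/3.
Deceased: Sachiko and Daichi. Their combined 2/3 is pooled and carried to generation 2.
At generation 2 (Kaede, Chiyo, Noboru, Fumio, Yori) there are 5 shares of (2/3)/5 = 2/15 each.
Living: Kaede, Chiyo, Noboru, Fumio, and Yori — each takes 2/15.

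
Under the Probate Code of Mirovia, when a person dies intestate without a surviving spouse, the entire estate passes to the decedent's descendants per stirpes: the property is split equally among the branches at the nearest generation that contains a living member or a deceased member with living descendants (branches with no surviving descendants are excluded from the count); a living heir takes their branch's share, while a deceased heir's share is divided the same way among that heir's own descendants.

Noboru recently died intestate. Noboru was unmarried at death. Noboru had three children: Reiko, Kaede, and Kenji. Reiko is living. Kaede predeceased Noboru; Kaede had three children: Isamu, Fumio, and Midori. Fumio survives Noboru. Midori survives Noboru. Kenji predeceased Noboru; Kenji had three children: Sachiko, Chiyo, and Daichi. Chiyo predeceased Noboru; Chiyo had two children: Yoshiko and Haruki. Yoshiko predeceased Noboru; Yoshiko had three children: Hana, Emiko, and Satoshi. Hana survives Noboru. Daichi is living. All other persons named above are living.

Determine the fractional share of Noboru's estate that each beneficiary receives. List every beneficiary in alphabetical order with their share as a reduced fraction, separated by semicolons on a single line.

Daichi 1/9; Emiko 1/54; Fumio 1/9; Hana 1/54; Haruki 1/18; Isamu 1/9; Midori 1/9; Reiko 1/3; Sachiko 1/9; Satoshi 1/54

There is no surviving spouse, so the entire estate passes to Noboru's descendants per stirpes.
The estate is divided into 3 equal shares of 1/3 among Reiko, Kaede, Kenji.
Reiko is living and takes 1/3.
Kaede predeceased; the 1/3 allotted to Kaede's branch passes to Kaede's issue by representation.
The 1/3 is divided into 3 equal shares of 1/9 among Isamu, Fumio, Midori.
Isamu is living and takes 1/9.
Fumio is living and takes 1/9.
Midori is living and takes 1/9.
Kenji predeceased; the 1/3 allotted to Kenji's branch passes to Kenji's issue by representation.
The 1/3 is divided into 3 equal shares of 1/9 among Sachiko, Chiyo, Daichi.
Sachiko is living and takes 1/9.
Chiyo predeceased; the 1/9 allotted to Chiyo's branch passes to Chiyo's issue by representation.
The 1/9 is divided into 2 equal shares of 1/18 among Yoshiko, Haruki.
Yoshiko predeceased; the 1/18 allotted to Yoshiko's branch passes to Yoshiko's issue by representation.
The 1/18 is divided into 3 equal shares of 1/54 among Hana, Emiko, Satoshi.
Hana is living and takes 1/54.
Emiko is living and takes 1/54.
Satoshi is living and takes 1/54.
Haruki is living and takes 1/18.
Daichi is living and takes 1/9.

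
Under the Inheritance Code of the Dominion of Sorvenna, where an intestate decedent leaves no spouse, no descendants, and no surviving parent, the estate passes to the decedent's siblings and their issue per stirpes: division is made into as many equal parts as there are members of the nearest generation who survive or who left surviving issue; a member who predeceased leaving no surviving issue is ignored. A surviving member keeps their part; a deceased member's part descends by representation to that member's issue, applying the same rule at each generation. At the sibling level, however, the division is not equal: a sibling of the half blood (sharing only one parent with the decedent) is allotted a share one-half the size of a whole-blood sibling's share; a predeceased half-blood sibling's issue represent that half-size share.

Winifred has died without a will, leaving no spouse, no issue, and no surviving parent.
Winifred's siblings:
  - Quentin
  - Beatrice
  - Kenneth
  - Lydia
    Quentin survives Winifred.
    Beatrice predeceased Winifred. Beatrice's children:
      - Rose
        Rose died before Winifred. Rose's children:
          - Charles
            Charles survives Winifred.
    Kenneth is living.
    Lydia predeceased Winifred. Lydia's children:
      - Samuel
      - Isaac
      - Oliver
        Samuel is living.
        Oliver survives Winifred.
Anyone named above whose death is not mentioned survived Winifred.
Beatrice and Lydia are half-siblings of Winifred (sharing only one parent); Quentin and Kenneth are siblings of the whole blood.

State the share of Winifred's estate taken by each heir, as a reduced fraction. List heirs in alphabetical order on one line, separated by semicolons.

Charles 1/6; Isaac 1/18; Kenneth 1/3; Oliver 1/18; Quentin 1/3; Samuel 1/18

No spouse, descendants, or parent survives, so the estate passes to Winifred's siblings per stirpes.
Half-blood siblings count for one-half the weight of whole-blood siblings at the initial division.
Dividing 1 in proportion to weights (total weight 3): Quentin (weight 1) → 1/3; Beatrice (weight 1/2) → 1/6; Kenneth (weight 1) → 1/3; Lydia (weight 1/2) → 1/6.
Quentin is living and takes 1/3.
Beatrice predeceased; the 1/6 allotted to Beatrice's branch passes to Beatrice's issue by representation.
Rose's line is the sole branch at this level, so the full 1/6 passes to Rose's issue by representation.
Charles is the sole taker at this level and receives the full 1/6.
Kenneth is living and takes 1/3.
Lydia predeceased; the 1/6 allotted to Lydia's branch passes to Lydia's issue by representation.
The 1/6 is divided into 3 equal shares of 1/18 among Samuel, Isaac, Oliver.
Samuel is living and takes 1/18.
Isaac is living and takes 1/18.
Oliver is living and takes 1/18.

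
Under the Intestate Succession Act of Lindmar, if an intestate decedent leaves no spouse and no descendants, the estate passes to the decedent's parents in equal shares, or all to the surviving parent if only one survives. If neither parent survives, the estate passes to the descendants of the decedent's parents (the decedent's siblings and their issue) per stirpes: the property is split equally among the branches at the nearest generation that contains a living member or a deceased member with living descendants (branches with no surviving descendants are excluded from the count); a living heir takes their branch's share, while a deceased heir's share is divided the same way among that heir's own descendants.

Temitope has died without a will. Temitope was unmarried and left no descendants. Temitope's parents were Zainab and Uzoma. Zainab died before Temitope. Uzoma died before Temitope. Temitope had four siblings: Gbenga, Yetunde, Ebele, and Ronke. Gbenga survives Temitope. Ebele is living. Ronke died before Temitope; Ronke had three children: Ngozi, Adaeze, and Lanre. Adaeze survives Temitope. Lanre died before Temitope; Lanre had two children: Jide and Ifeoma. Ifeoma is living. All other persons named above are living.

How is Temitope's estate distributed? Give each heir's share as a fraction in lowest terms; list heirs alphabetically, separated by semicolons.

Adaeze 1/12; Ebele 1/4; Gbenga 1/4; Ifeoma 1/24; Jide 1/24; Ngozi 1/12; Yetunde 1/4

Neither parent survives and there are no descendants, so the estate passes to Temitope's siblings and their issue per stirpes.
The estate is divided into 4 equal shares of 1/4 among Gbenga, Yetunde, Ebele, Ronke.
Gbenga is living and takes 1/4.
Yetunde is living and takes 1/4.
Ebele is living and takes 1/4.
Ronke predeceased; the 1/4 allotted to Ronke's branch passes to Ronke's issue by representation.
The 1/4 is divided into 3 equal shares of 1/12 among Ngozi, Adaeze, Lanre.
Ngozi is living and takes 1/12.
Adaeze is living and takes 1/12.
Lanre predeceased; the 1/12 allotted to Lanre's branch passes to Lanre's issue by representation.
The 1/12 is divided into 2 equal shares of 1/24 among Jide, Ifeoma.
Jide is living and takes 1/24.
Ifeoma is living and takes 1/24.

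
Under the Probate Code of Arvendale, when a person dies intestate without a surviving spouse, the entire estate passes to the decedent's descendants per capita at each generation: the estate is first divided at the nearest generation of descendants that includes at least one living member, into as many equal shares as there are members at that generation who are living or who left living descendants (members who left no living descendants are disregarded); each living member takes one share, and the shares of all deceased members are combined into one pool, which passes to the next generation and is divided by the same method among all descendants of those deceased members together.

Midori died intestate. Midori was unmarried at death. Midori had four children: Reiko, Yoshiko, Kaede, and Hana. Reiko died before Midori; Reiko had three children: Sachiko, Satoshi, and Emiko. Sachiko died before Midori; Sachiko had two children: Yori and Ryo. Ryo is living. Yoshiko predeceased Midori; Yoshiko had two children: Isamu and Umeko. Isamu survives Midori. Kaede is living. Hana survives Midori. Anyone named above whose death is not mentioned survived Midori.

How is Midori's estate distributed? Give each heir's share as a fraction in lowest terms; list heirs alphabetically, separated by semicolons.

Emiko 1/10; Hana 1/4; Isamu 1/10; Kaede 1/4; Ryo 1/20; Satoshi 1/10; Umeko 1/10; Yori 1/20

There is no surviving spouse, so the entire estate passes to Midori's descendants per capita at each generation.
At generation 1 (Reiko, Yoshiko, Kaede, Hana) there are 4 shares of (1)/4 = 1/4 each.
Living: Kaede and Hana — each takes 1/4.
Deceased: Reiko and Yoshiko. Their combined 1/2 is pooled and carried to generation 2.
At generation 2 (Sachiko, Satoshi, Emiko, Isamu, Umeko) there are 5 shares of (1/2)/5 = 1/10 each.
Living: Satoshi, Emiko, Isamu, and Umeko — each takes 1/10.
Deceased: Sachiko. That 1/10 share is carried to generation 3.
At generation 3 (Yori, Ryo) there are 2 shares of (1/10)/2 = 1/20 each.
Living: Yori and Ryo — each takes 1/20.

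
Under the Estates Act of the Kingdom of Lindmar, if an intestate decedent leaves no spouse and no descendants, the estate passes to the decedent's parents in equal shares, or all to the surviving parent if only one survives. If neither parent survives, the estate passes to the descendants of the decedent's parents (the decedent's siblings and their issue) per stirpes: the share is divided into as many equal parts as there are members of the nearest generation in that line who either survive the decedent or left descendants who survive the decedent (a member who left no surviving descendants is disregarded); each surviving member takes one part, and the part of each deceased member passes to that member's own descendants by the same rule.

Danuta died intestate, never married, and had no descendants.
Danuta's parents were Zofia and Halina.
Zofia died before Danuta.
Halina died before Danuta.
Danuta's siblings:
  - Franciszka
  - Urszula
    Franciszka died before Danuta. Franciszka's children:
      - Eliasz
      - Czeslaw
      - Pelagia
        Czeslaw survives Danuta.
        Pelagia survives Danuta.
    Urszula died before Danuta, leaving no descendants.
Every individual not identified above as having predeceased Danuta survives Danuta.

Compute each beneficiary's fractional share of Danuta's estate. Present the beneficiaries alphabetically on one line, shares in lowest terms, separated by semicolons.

Czeslaw 1/3; Eliasz 1/3; Pelagia 1/3

Neither parent survives and there are no descendants, so the estate passes to Danuta's siblings and their issue per stirpes.
Urszula left no surviving issue, so that branch lapses and is disregarded.
Franciszka's line is the sole branch at this level, so the full 1 passes to Franciszka's issue by representation.
The estate is divided into 3 equal shares of 1/3 among Eliasz, Czeslaw, Pelagia.
Eliasz is living and takes 1/3.
Czeslaw is living and takes 1/3.
Pelagia is living and takes 1/3.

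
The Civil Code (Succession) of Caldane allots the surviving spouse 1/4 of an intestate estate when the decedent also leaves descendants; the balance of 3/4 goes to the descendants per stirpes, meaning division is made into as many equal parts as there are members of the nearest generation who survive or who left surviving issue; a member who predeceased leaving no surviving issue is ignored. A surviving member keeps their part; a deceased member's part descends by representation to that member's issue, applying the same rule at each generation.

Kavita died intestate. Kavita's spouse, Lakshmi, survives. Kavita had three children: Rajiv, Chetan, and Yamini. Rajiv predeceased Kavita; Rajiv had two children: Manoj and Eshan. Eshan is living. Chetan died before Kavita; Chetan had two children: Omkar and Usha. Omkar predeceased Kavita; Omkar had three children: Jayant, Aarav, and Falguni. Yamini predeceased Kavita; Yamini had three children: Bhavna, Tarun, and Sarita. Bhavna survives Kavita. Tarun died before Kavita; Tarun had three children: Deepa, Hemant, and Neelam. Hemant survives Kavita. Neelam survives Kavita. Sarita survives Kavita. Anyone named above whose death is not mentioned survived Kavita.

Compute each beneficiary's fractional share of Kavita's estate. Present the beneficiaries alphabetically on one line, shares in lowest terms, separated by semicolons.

Lakshmi, as surviving spouse, takes 1/4.
The remaining 3/4 passes to Kavita's descendants per stirpes.
The 3/4 is divided into 3 equal shares of 1/4 among Rajiv, Chetan, Yamini.
Rajiv predeceased; the 1/4 allotted to Rajiv's branch passes to Rajiv's issue by representation.
The 1/4 is divided into 2 equal shares of 1/8 among Manoj, Eshan.
Manoj is living and takes 1/8.
Eshan is living and takes 1/8.
Chetan predeceased; the 1/4 allotted to Chetan's branch passes to Chetan's issue by representation.
The 1/4 is divided into 2 equal shares of 1/8 among Omkar, Usha.
Omkar predeceased; the 1/8 allotted to Omkar's branch passes to Omkar's issue by representation.
The 1/8 is divided into 3 equal shares of 1/24 among Jayant, Aarav, Falguni.
Jayant is living and takes 1/24.
Aarav is living and takes 1/24.
Falguni is living and takes 1/24.
Usha is living and takes 1/8.
Yamini predeceased; the 1/4 allotted to Yamini's branch passes to Yamini's issue by representation.
The 1/4 is divided into 3 equal shares of 1/12 among Bhavna, Tarun, Sarita.
Bhavna is living and takes 1/12.
Tarun predeceased; the 1/12 allotted to Tarun's branch passes to Tarun's issue by representation.
The 1/12 is divided into 3 equal shares of 1/36 among Deepa, Hemant, Neelam.
Deepa is living and takes 1/36.
Hemant is living and takes 1/36.
Neelam is living and takes 1/36.
Sarita is living and takes 1/12.

Aarav 1/24; Bhavna 1/12; Deepa 1/36; Eshan 1/8; Falguni 1/24; Hemant 1/36; Jayant 1/24; Lakshmi 1/4; Manoj 1/8; Neelam 1/36; Sarita 1/12; Usha 1/8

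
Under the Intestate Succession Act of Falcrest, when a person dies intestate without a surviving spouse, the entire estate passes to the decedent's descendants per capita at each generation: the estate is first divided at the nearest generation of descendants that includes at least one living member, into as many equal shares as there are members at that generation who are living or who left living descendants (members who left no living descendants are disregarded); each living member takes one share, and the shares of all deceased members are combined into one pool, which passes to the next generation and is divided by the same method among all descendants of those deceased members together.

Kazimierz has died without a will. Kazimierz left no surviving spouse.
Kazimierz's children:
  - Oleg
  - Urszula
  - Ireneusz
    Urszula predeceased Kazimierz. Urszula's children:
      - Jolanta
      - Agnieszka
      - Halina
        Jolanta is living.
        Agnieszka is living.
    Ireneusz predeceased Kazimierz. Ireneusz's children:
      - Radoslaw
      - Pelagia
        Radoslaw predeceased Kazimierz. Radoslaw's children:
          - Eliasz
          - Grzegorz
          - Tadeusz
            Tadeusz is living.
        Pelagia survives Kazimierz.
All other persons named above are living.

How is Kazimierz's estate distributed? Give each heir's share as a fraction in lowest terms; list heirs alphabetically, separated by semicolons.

There is no surviving spouse, so the entire estate passes to Kazimierz's descendants per capita at each generation.
At generation 1 (Oleg, Urszula, Ireneusz) there are 3 shares of (1)/3 = 1/3 each.
Living: Oleg — each takes 1/3.
Deceased: Urszula and Ireneusz. Their combined 2/3 is pooled and carried to generation 2.
At generation 2 (Jolanta, Agnieszka, Halina, Radoslaw, Pelagia) there are 5 shares of (2/3)/5 = 2/15 each.
Living: Jolanta, Agnieszka, Halina, and Pelagia — each takes 2/15.
Deceased: Radoslaw. That 2/15 share is carried to generation 3.
At generation 3 (Eliasz, Grzegorz, Tadeusz) there are 3 shares of (2/15)/3 = 2/45 each.
Living: Eliasz, Grzegorz, and Tadeusz — each takes 2/45.

Agnieszka 2/15; Eliasz 2/45; Grzegorz 2/45; Halina 2/15; Jolanta 2/15; Oleg 1/3; Pelagia 2/15; Tadeusz 2/45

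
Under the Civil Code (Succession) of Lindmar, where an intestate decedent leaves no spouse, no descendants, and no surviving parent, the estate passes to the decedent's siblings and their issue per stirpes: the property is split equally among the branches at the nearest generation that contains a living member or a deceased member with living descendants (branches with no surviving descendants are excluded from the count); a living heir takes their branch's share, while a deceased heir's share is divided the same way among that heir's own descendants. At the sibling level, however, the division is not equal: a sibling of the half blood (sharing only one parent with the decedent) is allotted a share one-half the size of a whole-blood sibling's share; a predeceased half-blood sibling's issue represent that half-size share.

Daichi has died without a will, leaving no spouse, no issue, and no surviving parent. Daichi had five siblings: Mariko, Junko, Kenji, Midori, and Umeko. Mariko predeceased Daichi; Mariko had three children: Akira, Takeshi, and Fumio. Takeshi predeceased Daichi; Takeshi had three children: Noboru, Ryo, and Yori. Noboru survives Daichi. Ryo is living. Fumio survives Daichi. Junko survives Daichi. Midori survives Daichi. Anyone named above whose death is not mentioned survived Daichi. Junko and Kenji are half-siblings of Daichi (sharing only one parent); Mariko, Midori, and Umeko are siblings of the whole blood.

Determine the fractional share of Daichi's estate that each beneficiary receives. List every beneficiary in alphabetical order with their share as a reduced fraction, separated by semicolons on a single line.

No spouse, descendants, or parent survives, so the estate passes to Daichi's siblings per stirpes.
Half-blood siblings count for one-half the weight of whole-blood siblings at the initial division.
Dividing 1 in proportion to weights (total weight 4): Mariko (weight 1) → 1/4; Junko (weight 1/2) → 1/8; Kenji (weight 1/2) → 1/8; Midori (weight 1) → 1/4; Umeko (weight 1) → 1/4.
Mariko predeceased; the 1/4 allotted to Mariko's branch passes to Mariko's issue by representation.
The 1/4 is divided into 3 equal shares of 1/12 among Akira, Takeshi, Fumio.
Akira is living and takes 1/12.
Takeshi predeceased; the 1/12 allotted to Takeshi's branch passes to Takeshi's issue by representation.
The 1/12 is divided into 3 equal shares of 1/36 among Noboru, Ryo, Yori.
Noboru is living and takes 1/36.
Ryo is living and takes 1/36.
Yori is living and takes 1/36.
Fumio is living and takes 1/12.
Junko is living and takes 1/8.
Kenji is living and takes 1/8.
Midori is living and takes 1/4.
Umeko is living and takes 1/4.

Akira 1/12; Fumio 1/12; Junko 1/8; Kenji 1/8; Midori 1/4; Noboru 1/36; Ryo 1/36; Umeko 1/4; Yori 1/36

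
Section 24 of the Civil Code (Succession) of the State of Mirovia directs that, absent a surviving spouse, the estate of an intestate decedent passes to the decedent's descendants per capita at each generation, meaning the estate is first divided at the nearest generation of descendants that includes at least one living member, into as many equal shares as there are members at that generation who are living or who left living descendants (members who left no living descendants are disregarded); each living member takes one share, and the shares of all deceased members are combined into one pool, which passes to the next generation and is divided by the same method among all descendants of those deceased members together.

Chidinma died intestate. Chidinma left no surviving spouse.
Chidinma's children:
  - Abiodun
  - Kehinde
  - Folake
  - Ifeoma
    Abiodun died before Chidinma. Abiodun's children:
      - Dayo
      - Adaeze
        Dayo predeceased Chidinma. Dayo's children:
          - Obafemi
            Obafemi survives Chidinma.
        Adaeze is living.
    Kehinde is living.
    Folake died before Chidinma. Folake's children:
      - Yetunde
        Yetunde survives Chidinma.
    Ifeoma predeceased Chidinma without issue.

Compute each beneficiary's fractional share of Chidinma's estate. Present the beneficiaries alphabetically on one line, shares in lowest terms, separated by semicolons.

There is no surviving spouse, so the entire estate passes to Chidinma's descendants per capita at each generation.
At generation 1 (Abiodun, Kehinde, Folake) there are 3 shares of (1)/3 = 1/3 each.
Living: Kehinde — each takes 1/3.
Deceased: Abiodun and Folake. Their combined 2/3 is pooled and carried to generation 2.
At generation 2 (Dayo, Adaeze, Yetunde) there are 3 shares of (2/3)/3 = 2/9 each.
Living: Adaeze and Yetunde — each takes 2/9.
Deceased: Dayo. That 2/9 share is carried to generation 3.
At generation 3 (Obafemi) there are 1 shares of (2/9)/1 = 2/9 each.
Living: Obafemi — each takes 2/9.

Adaeze 2/9; Kehinde 1/3; Obafemi 2/9; Yetunde 2/9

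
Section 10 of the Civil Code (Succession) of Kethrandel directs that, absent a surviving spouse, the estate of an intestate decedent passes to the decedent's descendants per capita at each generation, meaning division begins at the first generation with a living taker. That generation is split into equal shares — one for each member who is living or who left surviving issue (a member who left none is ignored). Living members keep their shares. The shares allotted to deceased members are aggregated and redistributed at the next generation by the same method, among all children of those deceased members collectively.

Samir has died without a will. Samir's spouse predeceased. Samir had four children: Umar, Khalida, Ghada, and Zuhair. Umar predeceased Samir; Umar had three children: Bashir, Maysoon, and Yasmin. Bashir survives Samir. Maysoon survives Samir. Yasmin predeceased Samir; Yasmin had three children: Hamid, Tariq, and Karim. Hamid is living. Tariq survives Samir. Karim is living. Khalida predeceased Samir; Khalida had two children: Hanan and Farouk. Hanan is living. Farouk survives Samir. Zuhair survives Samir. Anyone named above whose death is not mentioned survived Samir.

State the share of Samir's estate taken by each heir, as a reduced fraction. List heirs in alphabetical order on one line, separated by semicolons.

Bashir 1/10; Farouk 1/10; Ghada 1/4; Hamid 1/30; Hanan 1/10; Karim 1/30; Maysoon 1/10; Tariq 1/30; Zuhair 1/4

There is no surviving spouse, so the entire estate passes to Samir's descendants per capita at each generation.
At generation 1 (Umar, Khalida, Ghada, Zuhair) there are 4 shares of (1)/4 = 1/4 each.
Living: Ghada and Zuhair — each takes 1/4.
Deceased: Umar and Khalida. Their combined 1/2 is pooled and carried to generation 2.
At generation 2 (Bashir, Maysoon, Yasmin, Hanan, Farouk) there are 5 shares of (1/2)/5 = 1/10 each.
Living: Bashir, Maysoon, Hanan, and Farouk — each takes 1/10.
Deceased: Yasmin. That 1/10 share is carried to generation 3.
At generation 3 (Hamid, Tariq, Karim) there are 3 shares of (1/10)/3 = 1/30 each.
Living: Hamid, Tariq, and Karim — each takes 1/30.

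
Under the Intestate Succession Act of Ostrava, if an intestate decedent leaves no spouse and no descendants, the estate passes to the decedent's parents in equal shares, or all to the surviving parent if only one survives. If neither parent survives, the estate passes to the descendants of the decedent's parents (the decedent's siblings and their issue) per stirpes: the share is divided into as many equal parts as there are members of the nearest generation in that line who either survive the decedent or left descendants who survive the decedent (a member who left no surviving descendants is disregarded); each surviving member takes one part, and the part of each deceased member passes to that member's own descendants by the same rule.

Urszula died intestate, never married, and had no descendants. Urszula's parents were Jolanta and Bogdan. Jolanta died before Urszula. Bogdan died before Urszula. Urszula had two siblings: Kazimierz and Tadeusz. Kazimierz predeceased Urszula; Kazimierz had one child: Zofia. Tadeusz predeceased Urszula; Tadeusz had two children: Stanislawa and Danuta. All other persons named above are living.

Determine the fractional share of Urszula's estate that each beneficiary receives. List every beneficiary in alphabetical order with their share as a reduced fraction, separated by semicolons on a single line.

Neither parent survives and there are no descendants, so the estate passes to Urszula's siblings and their issue per stirpes.
The estate is divided into 2 equal shares of 1/2 among Kazimierz, Tadeusz.
Kazimierz predeceased; the 1/2 allotted to Kazimierz's branch passes to Kazimierz's issue by representation.
Zofia is the sole taker at this level and receives the full 1/2.
Tadeusz predeceased; the 1/2 allotted to Tadeusz's branch passes to Tadeusz's issue by representation.
The 1/2 is divided into 2 equal shares of 1/4 among Stanislawa, Danuta.
Stanislawa is living and takes 1/4.
Danuta is living and takes 1/4.

Danuta 1/4; Stanislawa 1/4; Zofia 1/2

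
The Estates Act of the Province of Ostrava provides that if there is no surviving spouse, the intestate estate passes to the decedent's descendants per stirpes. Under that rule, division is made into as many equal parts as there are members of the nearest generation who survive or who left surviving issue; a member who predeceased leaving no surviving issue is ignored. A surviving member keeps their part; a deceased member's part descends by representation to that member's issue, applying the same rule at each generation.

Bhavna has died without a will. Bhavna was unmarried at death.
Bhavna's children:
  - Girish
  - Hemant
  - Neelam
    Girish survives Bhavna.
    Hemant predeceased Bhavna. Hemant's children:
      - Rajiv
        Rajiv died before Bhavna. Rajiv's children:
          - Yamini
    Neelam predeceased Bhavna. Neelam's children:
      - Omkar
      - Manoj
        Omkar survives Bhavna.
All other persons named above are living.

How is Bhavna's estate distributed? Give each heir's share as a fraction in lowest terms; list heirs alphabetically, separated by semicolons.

There is no surviving spouse, so the entire estate passes to Bhavna's descendants per stirpes.
The estate is divided into 3 equal shares of 1/3 among Girish, Hemant, Neelam.
Girish is living and takes 1/3.
Hemant predeceased; the 1/3 allotted to Hemant's branch passes to Hemant's issue by representation.
Rajiv's line is the sole branch at this level, so the full 1/3 passes to Rajiv's issue by representation.
Yamini is the sole taker at this level and receives the full 1/3.
Neelam predeceased; the 1/3 allotted to Neelam's branch passes to Neelam's issue by representation.
The 1/3 is divided into 2 equal shares of 1/6 among Omkar, Manoj.
Omkar is living and takes 1/6.
Manoj is living and takes 1/6.

Girish 1/3; Manoj 1/6; Omkar 1/6; Yamini 1/3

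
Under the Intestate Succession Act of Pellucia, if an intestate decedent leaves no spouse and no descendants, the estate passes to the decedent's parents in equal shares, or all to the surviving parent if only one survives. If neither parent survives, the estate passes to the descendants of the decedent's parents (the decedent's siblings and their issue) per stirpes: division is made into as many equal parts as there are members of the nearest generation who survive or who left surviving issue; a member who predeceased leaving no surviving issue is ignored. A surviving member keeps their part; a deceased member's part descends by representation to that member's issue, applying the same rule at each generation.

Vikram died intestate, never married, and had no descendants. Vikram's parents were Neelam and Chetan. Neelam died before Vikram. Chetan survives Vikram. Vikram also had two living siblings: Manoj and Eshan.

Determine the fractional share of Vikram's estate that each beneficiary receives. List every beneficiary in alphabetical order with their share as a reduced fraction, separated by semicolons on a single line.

Only one parent, Chetan, survives, so Chetan takes the entire estate. The siblings take nothing because a surviving parent has priority.

Chetan 1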